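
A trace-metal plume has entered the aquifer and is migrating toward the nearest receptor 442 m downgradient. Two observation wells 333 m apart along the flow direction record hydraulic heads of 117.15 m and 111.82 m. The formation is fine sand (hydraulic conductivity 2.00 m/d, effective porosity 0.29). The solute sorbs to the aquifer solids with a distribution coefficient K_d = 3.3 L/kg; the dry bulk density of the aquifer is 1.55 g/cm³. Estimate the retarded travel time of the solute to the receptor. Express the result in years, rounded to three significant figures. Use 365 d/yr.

204 years

Hydraulic gradient i = (117.15 − 111.82) / 333 = 5.33 / 333 = 0.01601
Darcy flux q = K·i = 2.00 × 0.01601 = 0.03201 m/d
Average linear velocity = 0.03201 / 0.29 = 0.1104 m/d
Retardation R = 1 + ρ_b·K_d/n = 1 + 1.55×3.3/0.29 = 18.64
Contaminant velocity v_c = v/R = 0.1104/18.64 = 0.005923 m/d
t = L/v_c = 442/0.005923 = 74630 d
   = 74630/365 = 204 yr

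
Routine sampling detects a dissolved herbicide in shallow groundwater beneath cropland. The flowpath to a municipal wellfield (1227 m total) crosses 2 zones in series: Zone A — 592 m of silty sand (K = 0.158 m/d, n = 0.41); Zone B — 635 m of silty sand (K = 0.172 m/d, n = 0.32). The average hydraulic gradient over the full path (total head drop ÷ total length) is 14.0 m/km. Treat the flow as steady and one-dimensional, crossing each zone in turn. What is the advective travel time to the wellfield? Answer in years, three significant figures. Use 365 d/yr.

529 years

For zones in series the flux q is common to all zones; the equivalent conductivity is the harmonic (thickness-weighted) mean, K_eq = L_total / Σ(L_j/K_j).
Σ(L/K) = 592/0.158 + 635/0.172 = 3747 + 3692 = 7439 d
K_eq = L_total / Σ(L/K) = 1227 / 7439 = 0.1649 m/d
q = K_eq · i = 0.1649 × 0.014 = 0.002309 m/d (same in every zone)
Zone A: v = q/n = 0.002309/0.41 = 0.005632 m/d → t_A = 592/0.005632 = 105100 d
Zone B: v = q/n = 0.002309/0.32 = 0.007216 m/d → t_B = 635/0.007216 = 87990 d
Total t = 105100 + 87990 = 193100 d
   = 193100 / 365 = 529 yr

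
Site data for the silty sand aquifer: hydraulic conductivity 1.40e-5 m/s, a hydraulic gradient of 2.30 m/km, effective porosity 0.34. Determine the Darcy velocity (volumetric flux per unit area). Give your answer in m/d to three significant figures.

K = 1.40e-5 m/s × 86400 s/d = 1.210 m/d
Darcy flux q = K·i = 1.210 × 0.0023 = 0.002782 m/d

0.00278 m/d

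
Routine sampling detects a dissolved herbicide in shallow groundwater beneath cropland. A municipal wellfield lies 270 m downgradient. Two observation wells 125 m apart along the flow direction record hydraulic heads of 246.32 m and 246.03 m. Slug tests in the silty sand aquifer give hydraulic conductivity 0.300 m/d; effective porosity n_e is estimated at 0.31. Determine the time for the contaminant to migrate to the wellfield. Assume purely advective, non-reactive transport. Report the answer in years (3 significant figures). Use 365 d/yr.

329 years

Hydraulic gradient i = (246.32 − 246.03) / 125 = 0.29 / 125 = 0.002320
q = Ki = 0.300 × 0.002320 = 6.960e-4 m/d
Seepage velocity v = q / n = 6.960e-4 / 0.31 = 0.002245 m/d
t = L / v = 270 / 0.002245 = 120300 d
   = 120300 / 365 = 329 yr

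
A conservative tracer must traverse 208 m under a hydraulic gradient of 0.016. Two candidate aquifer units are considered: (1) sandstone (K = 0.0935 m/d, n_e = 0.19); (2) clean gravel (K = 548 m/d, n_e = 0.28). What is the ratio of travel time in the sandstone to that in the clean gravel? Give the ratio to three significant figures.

Unit 1 (sandstone): v = 0.0935×0.016/0.19 = 0.007874 m/d, t = 208/0.007874 = 26420 d
Unit 2 (clean gravel): v = 548×0.016/0.28 = 31.31 m/d, t = 208/31.31 = 6.642 d
t(sandstone) / t(clean gravel) = 26420/6.642 = 3980

3980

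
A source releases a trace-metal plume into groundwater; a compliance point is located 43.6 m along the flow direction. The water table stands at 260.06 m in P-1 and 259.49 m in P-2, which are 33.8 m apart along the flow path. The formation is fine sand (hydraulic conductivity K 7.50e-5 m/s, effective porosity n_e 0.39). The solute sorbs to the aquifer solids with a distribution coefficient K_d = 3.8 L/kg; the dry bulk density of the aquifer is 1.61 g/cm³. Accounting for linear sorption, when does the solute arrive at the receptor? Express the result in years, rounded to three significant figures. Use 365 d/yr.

7.11 years

Hydraulic gradient i = (260.06 − 259.49) / 33.8 = 0.57 / 33.8 = 0.01686
K = 7.50e-5 m/s × 86400 s/d = 6.480 m/d
Specific discharge q = 6.480 × 0.01686 = 0.1093 m/d
v = Ki/n = 6.480·0.01686/0.39 = 0.2802 m/d
Retardation R = 1 + ρ_b·K_d/n = 1 + 1.61×3.8/0.39 = 16.69
Contaminant velocity v_c = v/R = 0.2802/16.69 = 0.01679 m/d
t = L/v_c = 43.6/0.01679 = 2597 d
   = 2597/365 = 7.11 yr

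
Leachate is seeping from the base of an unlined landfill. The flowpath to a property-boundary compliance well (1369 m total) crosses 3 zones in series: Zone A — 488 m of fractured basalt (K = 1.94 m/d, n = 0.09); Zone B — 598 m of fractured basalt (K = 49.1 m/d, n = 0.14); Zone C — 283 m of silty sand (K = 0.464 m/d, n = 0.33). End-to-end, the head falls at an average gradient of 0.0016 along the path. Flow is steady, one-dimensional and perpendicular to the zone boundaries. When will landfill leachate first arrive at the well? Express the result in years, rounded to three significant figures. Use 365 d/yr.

For zones in series the flux q is common to all zones; the equivalent conductivity is the harmonic (thickness-weighted) mean, K_eq = L_total / Σ(L_j/K_j).
Σ(L/K) = 488/1.94 + 598/49.1 + 283/0.464 = 251.5 + 12.18 + 609.9 = 873.6 d
K_eq = L_total / Σ(L/K) = 1369 / 873.6 = 1.567 m/d
q = K_eq · i = 1.567 × 0.0016 = 0.002507 m/d (same in every zone)
Zone A: v = q/n = 0.002507/0.09 = 0.02786 m/d → t_A = 488/0.02786 = 17520 d
Zone B: v = q/n = 0.002507/0.14 = 0.01791 m/d → t_B = 598/0.01791 = 33390 d
Zone C: v = q/n = 0.002507/0.33 = 0.007598 m/d → t_C = 283/0.007598 = 37250 d
Total t = 17520 + 33390 + 37250 = 88160 d
   = 88160 / 365 = 242 yr

242 years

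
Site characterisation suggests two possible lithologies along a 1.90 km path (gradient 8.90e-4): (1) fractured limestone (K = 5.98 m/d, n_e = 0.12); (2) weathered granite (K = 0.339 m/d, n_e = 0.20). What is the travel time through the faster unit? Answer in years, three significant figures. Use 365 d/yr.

Unit 1 (fractured limestone): v = 5.98×8.9e-4/0.12 = 0.04435 m/d, t = 1900/0.04435 = 42840 d
Unit 2 (weathered granite): v = 0.339×8.9e-4/0.20 = 0.001509 m/d, t = 1900/0.001509 = 1.259e6 d
Faster: 42840 d / 365 = 117 yr

117 years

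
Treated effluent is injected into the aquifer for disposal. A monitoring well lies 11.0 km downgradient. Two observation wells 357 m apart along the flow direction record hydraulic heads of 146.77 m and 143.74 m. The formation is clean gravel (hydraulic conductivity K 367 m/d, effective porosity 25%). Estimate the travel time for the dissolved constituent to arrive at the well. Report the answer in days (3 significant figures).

883 days

Hydraulic gradient i = (146.77 − 143.74) / 357 = 3.03 / 357 = 0.008487
q = Ki = 367 × 0.008487 = 3.115 m/d
Seepage velocity v = q / n = 3.115 / 0.25 = 12.46 m/d
L = 11.0 km = 11000 m
t = L / v = 11000 / 12.46 = 882.9 d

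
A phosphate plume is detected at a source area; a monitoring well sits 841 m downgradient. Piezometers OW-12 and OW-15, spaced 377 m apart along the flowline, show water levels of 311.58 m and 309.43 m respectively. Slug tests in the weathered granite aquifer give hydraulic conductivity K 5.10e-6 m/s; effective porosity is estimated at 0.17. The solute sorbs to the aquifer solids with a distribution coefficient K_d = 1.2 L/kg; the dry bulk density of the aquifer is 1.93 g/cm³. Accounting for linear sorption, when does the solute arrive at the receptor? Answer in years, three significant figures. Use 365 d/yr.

2280 years

Hydraulic gradient i = (311.58 − 309.43) / 377 = 2.15 / 377 = 0.005703
K = 5.10e-6 m/s × 86400 s/d = 0.4406 m/d
Specific discharge q = 0.4406 × 0.005703 = 0.002513 m/d
v_s = q/n_e = 0.002513/0.17 = 0.01478 m/d
Retardation R = 1 + ρ_b·K_d/n = 1 + 1.93×1.2/0.17 = 14.62
Contaminant velocity v_c = v/R = 0.01478/14.62 = 0.001011 m/d
t = L/v_c = 841/0.001011 = 832000 d
   = 832000/365 = 2280 yr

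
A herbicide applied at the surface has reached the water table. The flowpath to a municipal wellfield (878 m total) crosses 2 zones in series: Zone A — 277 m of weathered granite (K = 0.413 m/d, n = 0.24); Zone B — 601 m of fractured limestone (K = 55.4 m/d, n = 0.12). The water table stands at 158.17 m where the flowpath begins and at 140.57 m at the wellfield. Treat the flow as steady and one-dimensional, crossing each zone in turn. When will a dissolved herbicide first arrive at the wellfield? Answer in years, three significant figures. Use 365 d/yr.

Total head drop ΔH = 158.17 − 140.57 = 17.60 m
Continuity: the same q passes through each zone, so ΔH = q·Σ(L_j/K_j) — the zones act as resistances in series.
Σ(L/K) = 277/0.413 + 601/55.4 = 670.7 + 10.85 = 681.6 d
q = ΔH / Σ(L/K) = 17.60 / 681.6 = 0.02582 m/d (same in every zone)
Zone A: v = q/n = 0.02582/0.24 = 0.1076 m/d → t_A = 277/0.1076 = 2574 d
Zone B: v = q/n = 0.02582/0.12 = 0.2152 m/d → t_B = 601/0.2152 = 2793 d
Total t = 2574 + 2793 = 5367 d
   = 5367 / 365 = 14.7 yr

14.7 years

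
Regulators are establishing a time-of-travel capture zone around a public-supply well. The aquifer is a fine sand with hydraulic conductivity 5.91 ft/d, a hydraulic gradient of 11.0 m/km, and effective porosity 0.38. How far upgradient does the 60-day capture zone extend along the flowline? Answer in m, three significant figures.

K = 5.91 ft/d × 0.3048 = 1.801 m/d
q = Ki = 1.801 × 0.011 = 0.01982 m/d
Average linear velocity = 0.01982 / 0.38 = 0.05214 m/d
L = v × T = 0.05214 × 60 = 3.129 m

3.13 m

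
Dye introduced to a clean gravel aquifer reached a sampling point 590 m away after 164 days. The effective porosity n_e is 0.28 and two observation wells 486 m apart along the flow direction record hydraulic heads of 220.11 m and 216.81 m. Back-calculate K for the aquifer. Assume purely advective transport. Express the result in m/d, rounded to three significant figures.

148 m/d

Hydraulic gradient i = (220.11 − 216.81) / 486 = 3.30 / 486 = 0.006790
v = L / t = 590 / 164 = 3.598 m/d
K = v · n / i = 3.598 × 0.28 / 0.006790 = 148 m/d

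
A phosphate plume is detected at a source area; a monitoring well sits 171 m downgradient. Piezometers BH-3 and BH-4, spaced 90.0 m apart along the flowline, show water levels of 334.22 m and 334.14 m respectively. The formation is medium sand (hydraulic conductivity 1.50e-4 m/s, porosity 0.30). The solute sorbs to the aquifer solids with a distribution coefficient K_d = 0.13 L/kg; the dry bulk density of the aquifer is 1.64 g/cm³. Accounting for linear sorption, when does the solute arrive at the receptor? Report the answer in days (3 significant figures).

Hydraulic gradient i = (334.22 − 334.14) / 90.0 = 0.08 / 90.0 = 8.889e-4
K = 1.50e-4 m/s × 86400 s/d = 12.96 m/d
Specific discharge q = 12.96 × 8.889e-4 = 0.01152 m/d
Seepage velocity v = q / n = 0.01152 / 0.30 = 0.03840 m/d
Retardation R = 1 + ρ_b·K_d/n = 1 + 1.64×0.13/0.30 = 1.711
Contaminant velocity v_c = v/R = 0.03840/1.711 = 0.02245 m/d
t = L/v_c = 171/0.02245 = 7618 d

7620 days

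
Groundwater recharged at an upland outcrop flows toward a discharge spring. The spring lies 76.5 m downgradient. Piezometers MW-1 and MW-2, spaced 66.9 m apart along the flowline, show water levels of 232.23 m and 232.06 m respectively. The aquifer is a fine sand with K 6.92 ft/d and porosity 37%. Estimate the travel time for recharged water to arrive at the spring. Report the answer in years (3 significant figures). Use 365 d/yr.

14.5 years

Hydraulic gradient i = (232.23 − 232.06) / 66.9 = 0.17 / 66.9 = 0.002541
K = 6.92 ft/d × 0.3048 = 2.109 m/d
q = Ki = 2.109 × 0.002541 = 0.005360 m/d
v_s = q/n_e = 0.005360/0.37 = 0.01449 m/d
t = L / v = 76.5 / 0.01449 = 5281 d
   = 5281 / 365 = 14.5 yr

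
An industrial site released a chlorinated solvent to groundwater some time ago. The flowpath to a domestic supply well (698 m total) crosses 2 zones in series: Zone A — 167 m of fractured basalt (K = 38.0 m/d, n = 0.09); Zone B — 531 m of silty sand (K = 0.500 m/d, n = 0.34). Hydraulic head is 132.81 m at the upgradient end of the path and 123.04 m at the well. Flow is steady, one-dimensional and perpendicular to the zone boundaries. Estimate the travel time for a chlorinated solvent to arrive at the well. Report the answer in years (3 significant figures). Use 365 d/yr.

Total head drop ΔH = 132.81 − 123.04 = 9.77 m
Continuity: the same q passes through each zone, so ΔH = q·Σ(L_j/K_j) — the zones act as resistances in series.
Σ(L/K) = 167/38.0 + 531/0.500 = 4.395 + 1062 = 1066 d
q = ΔH / Σ(L/K) = 9.77 / 1066 = 0.009162 m/d (same in every zone)
Zone A: v = q/n = 0.009162/0.09 = 0.1018 m/d → t_A = 167/0.1018 = 1641 d
Zone B: v = q/n = 0.009162/0.34 = 0.02695 m/d → t_B = 531/0.02695 = 19710 d
Total t = 1641 + 19710 = 21350 d
   = 21350 / 365 = 58.5 yr

58.5 years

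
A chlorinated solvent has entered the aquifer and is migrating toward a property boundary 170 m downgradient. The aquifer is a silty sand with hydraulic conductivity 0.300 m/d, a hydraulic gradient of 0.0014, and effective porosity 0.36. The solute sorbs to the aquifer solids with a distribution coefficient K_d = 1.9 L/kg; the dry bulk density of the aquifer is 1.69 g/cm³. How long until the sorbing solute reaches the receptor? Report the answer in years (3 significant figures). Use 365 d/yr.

q = Ki = 0.300 × 0.0014 = 4.200e-4 m/d
Average linear velocity = 4.200e-4 / 0.36 = 0.001167 m/d
Retardation R = 1 + ρ_b·K_d/n = 1 + 1.69×1.9/0.36 = 9.919
Contaminant velocity v_c = v/R = 0.001167/9.919 = 1.176e-4 m/d
t = L/v_c = 170/1.176e-4 = 1.445e6 d
   = 1.445e6/365 = 3960 yr

3960 years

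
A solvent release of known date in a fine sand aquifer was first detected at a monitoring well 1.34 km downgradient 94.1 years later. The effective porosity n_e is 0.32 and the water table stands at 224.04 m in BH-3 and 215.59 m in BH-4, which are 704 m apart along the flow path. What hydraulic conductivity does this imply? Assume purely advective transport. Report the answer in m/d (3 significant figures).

Hydraulic gradient i = (224.04 − 215.59) / 704 = 8.45 / 704 = 0.01200
t = 94.1 years = 34350 d
L = 1.34 km = 1340 m
v = L / t = 1340 / 34350 = 0.03901 m/d
K = v · n / i = 0.03901 × 0.32 / 0.01200 = 1.04 m/d

1.04 m/d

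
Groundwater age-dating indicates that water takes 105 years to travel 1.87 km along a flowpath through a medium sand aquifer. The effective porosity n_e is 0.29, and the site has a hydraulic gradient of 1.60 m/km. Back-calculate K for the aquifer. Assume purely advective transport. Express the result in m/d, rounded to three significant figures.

8.84 m/d

t = 105 years = 38330 d
L = 1.87 km = 1870 m
v = L / t = 1870 / 38330 = 0.04879 m/d
K = v · n / i = 0.04879 × 0.29 / 0.0016 = 8.84 m/d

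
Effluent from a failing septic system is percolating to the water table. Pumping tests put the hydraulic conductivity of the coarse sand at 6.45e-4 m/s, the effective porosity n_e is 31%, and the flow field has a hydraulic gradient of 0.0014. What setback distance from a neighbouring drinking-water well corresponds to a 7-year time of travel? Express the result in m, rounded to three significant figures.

K = 6.45e-4 m/s × 86400 s/d = 55.73 m/d
Specific discharge q = 55.73 × 0.0014 = 0.07802 m/d
Average linear velocity = 0.07802 / 0.31 = 0.2517 m/d
T = 7 yr × 365 = 2555 d
L = v × T = 0.2517 × 2555 = 643.0 m

643 m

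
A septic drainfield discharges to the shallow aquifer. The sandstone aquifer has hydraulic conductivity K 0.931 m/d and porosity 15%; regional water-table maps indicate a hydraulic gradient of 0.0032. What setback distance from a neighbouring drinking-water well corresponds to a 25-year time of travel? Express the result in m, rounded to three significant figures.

Specific discharge q = 0.931 × 0.0032 = 0.002979 m/d
v_s = q/n_e = 0.002979/0.15 = 0.01986 m/d
T = 25 yr × 365 = 9125 d
L = v × T = 0.01986 × 9125 = 181.2 m

181 m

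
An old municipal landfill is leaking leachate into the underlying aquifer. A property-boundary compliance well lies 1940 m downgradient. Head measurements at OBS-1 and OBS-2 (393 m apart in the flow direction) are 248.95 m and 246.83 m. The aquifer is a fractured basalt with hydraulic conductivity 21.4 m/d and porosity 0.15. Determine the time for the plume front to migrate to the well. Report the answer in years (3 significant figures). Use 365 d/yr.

Hydraulic gradient i = (248.95 − 246.83) / 393 = 2.12 / 393 = 0.005394
q = Ki = 21.4 × 0.005394 = 0.1154 m/d
Seepage velocity v = q / n = 0.1154 / 0.15 = 0.7696 m/d
t = L / v = 1940 / 0.7696 = 2521 d
   = 2521 / 365 = 6.91 yr

6.91 years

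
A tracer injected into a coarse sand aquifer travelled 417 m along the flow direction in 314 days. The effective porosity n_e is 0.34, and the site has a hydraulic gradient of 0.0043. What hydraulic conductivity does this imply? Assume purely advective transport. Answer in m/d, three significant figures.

v = L / t = 417 / 314 = 1.328 m/d
K = v · n / i = 1.328 × 0.34 / 0.0043 = 105 m/d

105 m/d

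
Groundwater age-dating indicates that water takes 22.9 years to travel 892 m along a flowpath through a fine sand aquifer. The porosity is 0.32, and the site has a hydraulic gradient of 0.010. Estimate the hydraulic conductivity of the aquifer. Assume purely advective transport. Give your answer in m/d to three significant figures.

t = 22.9 years = 8359 d
v = L / t = 892 / 8359 = 0.1067 m/d
K = v · n / i = 0.1067 × 0.32 / 0.010 = 3.41 m/d

3.41 m/d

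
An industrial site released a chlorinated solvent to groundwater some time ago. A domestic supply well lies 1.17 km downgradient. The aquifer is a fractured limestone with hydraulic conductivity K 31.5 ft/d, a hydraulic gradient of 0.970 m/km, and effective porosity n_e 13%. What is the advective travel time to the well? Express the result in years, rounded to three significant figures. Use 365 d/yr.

K = 31.5 ft/d × 0.3048 = 9.601 m/d
Specific discharge q = 9.601 × 9.7e-4 = 0.009313 m/d
Seepage velocity v = q / n = 0.009313 / 0.13 = 0.07164 m/d
L = 1.17 km = 1170 m
t = L / v = 1170 / 0.07164 = 16330 d
   = 16330 / 365 = 44.7 yr

44.7 years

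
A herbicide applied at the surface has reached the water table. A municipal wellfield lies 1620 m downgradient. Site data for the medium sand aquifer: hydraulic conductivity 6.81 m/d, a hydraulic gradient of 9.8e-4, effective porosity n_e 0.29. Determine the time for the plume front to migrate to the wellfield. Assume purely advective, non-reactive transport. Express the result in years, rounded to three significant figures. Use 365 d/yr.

q = Ki = 6.81 × 9.8e-4 = 0.006674 m/d
Average linear velocity = 0.006674 / 0.29 = 0.02301 m/d
t = L / v = 1620 / 0.02301 = 70390 d
   = 70390 / 365 = 193 yr

193 years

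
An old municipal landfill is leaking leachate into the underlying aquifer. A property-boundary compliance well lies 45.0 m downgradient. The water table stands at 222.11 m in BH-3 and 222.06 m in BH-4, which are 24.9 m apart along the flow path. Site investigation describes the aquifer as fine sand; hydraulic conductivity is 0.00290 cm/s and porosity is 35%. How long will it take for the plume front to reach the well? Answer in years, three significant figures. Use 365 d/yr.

Hydraulic gradient i = (222.11 − 222.06) / 24.9 = 0.05 / 24.9 = 0.002008
K = 0.00290 cm/s × 864 = 2.506 m/d
Specific discharge q = 2.506 × 0.002008 = 0.005031 m/d
v_s = q/n_e = 0.005031/0.35 = 0.01438 m/d
t = L / v = 45.0 / 0.01438 = 3130 d
   = 3130 / 365 = 8.58 yr

8.58 years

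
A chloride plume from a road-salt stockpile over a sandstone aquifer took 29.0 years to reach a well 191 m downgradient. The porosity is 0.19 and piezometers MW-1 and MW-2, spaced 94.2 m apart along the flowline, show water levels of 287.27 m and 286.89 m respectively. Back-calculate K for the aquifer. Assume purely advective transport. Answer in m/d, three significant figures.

Hydraulic gradient i = (287.27 − 286.89) / 94.2 = 0.38 / 94.2 = 0.004034
t = 29.0 years = 10590 d
v = L / t = 191 / 10590 = 0.01804 m/d
K = v · n / i = 0.01804 × 0.19 / 0.004034 = 0.850 m/d

0.850 m/d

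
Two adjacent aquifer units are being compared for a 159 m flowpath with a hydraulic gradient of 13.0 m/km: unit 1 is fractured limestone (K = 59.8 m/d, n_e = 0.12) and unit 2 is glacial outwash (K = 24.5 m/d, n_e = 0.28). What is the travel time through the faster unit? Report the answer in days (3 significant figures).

24.5 days

Unit 1 (fractured limestone): v = 59.8×0.013/0.12 = 6.478 m/d, t = 159/6.478 = 24.54 d
Unit 2 (glacial outwash): v = 24.5×0.013/0.28 = 1.138 m/d, t = 159/1.138 = 139.8 d
Faster unit: t = 24.5 d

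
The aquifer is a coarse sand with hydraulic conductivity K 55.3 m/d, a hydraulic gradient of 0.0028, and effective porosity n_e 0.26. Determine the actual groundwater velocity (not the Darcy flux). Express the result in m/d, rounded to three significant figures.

Darcy flux q = K·i = 55.3 × 0.0028 = 0.1548 m/d
Average linear velocity = 0.1548 / 0.26 = 0.5955 m/d

0.596 m/d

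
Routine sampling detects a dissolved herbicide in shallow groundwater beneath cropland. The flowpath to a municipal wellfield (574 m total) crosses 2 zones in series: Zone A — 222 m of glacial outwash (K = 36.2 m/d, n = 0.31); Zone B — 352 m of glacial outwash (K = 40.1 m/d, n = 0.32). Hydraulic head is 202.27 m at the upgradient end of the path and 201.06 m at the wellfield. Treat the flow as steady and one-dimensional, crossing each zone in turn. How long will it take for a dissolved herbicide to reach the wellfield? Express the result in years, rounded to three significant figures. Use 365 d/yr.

6.13 years

Total head drop ΔH = 202.27 − 201.06 = 1.21 m
Continuity: the same q passes through each zone, so ΔH = q·Σ(L_j/K_j) — the zones act as resistances in series.
Σ(L/K) = 222/36.2 + 352/40.1 = 6.133 + 8.778 = 14.91 d
q = ΔH / Σ(L/K) = 1.21 / 14.91 = 0.08115 m/d (same in every zone)
Zone A: v = q/n = 0.08115/0.31 = 0.2618 m/d → t_A = 222/0.2618 = 848.1 d
Zone B: v = q/n = 0.08115/0.32 = 0.2536 m/d → t_B = 352/0.2536 = 1388 d
Total t = 848.1 + 1388 = 2236 d
   = 2236 / 365 = 6.13 yr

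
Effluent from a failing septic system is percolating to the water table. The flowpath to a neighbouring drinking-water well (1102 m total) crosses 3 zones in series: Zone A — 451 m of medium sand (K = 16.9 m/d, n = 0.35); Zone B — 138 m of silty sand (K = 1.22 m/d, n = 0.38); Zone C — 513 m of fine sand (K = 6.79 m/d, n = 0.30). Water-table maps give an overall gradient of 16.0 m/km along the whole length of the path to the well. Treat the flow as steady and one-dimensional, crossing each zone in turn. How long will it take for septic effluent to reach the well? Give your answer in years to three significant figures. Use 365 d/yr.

Steady 1-D flow in series ⇒ the Darcy flux q is identical in every zone and the zone head losses add (resistances L/K in series).
Σ(L/K) = 451/16.9 + 138/1.22 + 513/6.79 = 26.69 + 113.1 + 75.55 = 215.4 d
K_eq = L_total / Σ(L/K) = 1102 / 215.4 = 5.117 m/d
q = K_eq · i = 5.117 × 0.016 = 0.08187 m/d (same in every zone)
Zone A: v = q/n = 0.08187/0.35 = 0.2339 m/d → t_A = 451/0.2339 = 1928 d
Zone B: v = q/n = 0.08187/0.38 = 0.2155 m/d → t_B = 138/0.2155 = 640.5 d
Zone C: v = q/n = 0.08187/0.30 = 0.2729 m/d → t_C = 513/0.2729 = 1880 d
Total t = 1928 + 640.5 + 1880 = 4448 d
   = 4448 / 365 = 12.2 yr

12.2 years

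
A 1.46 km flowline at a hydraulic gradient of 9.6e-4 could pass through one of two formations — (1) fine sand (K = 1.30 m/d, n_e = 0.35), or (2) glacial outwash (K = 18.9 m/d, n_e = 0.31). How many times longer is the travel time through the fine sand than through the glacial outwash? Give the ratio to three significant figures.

Unit 1 (fine sand): v = 1.30×9.6e-4/0.35 = 0.003566 m/d, t = 1460/0.003566 = 409500 d
Unit 2 (glacial outwash): v = 18.9×9.6e-4/0.31 = 0.05853 m/d, t = 1460/0.05853 = 24940 d
t(fine sand) / t(glacial outwash) = 409500/24940 = 16.4

16.4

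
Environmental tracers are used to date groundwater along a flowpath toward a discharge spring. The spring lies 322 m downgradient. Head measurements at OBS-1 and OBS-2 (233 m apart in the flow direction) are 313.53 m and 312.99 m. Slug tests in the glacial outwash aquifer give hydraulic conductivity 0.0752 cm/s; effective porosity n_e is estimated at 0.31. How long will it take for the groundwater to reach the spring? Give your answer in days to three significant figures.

Hydraulic gradient i = (313.53 − 312.99) / 233 = 0.54 / 233 = 0.002318
K = 0.0752 cm/s × 864 = 64.97 m/d
Darcy flux q = K·i = 64.97 × 0.002318 = 0.1506 m/d
Average linear velocity = 0.1506 / 0.31 = 0.4857 m/d
t = L / v = 322 / 0.4857 = 662.9 d

663 days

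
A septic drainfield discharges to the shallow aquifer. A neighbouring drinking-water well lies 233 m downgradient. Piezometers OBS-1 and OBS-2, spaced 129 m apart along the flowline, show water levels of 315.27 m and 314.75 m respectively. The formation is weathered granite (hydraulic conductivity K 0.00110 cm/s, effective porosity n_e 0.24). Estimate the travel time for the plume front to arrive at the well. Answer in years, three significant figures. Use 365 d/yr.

40.0 years

Hydraulic gradient i = (315.27 − 314.75) / 129 = 0.52 / 129 = 0.004031
K = 0.00110 cm/s × 864 = 0.9504 m/d
q = Ki = 0.9504 × 0.004031 = 0.003831 m/d
v_s = q/n_e = 0.003831/0.24 = 0.01596 m/d
t = L / v = 233 / 0.01596 = 14600 d
   = 14600 / 365 = 40.0 yr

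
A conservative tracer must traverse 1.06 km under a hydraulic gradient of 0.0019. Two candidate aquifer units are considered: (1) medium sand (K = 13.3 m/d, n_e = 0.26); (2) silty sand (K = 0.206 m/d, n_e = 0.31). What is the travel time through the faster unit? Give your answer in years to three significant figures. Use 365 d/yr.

29.9 years

Unit 1 (medium sand): v = 13.3×0.0019/0.26 = 0.09719 m/d, t = 1060/0.09719 = 10910 d
Unit 2 (silty sand): v = 0.206×0.0019/0.31 = 0.001263 m/d, t = 1060/0.001263 = 839600 d
Faster: 10910 d / 365 = 29.9 yr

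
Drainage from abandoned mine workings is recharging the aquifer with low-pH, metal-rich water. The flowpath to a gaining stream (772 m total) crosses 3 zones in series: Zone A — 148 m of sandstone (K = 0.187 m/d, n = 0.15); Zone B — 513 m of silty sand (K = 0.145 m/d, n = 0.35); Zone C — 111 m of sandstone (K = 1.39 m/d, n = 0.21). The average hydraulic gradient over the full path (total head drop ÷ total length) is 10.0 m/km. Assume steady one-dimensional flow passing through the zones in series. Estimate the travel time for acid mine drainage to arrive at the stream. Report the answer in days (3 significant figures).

129000 days

Steady 1-D flow in series ⇒ the Darcy flux q is identical in every zone and the zone head losses add (resistances L/K in series).
Σ(L/K) = 148/0.187 + 513/0.145 + 111/1.39 = 791.4 + 3538 + 79.86 = 4409 d
K_eq = L_total / Σ(L/K) = 772 / 4409 = 0.1751 m/d
q = K_eq · i = 0.1751 × 0.010 = 0.001751 m/d (same in every zone)
Zone A: v = q/n = 0.001751/0.15 = 0.01167 m/d → t_A = 148/0.01167 = 12680 d
Zone B: v = q/n = 0.001751/0.35 = 0.005002 m/d → t_B = 513/0.005002 = 102500 d
Zone C: v = q/n = 0.001751/0.21 = 0.008337 m/d → t_C = 111/0.008337 = 13310 d
Total t = 12680 + 102500 + 13310 = 128500 d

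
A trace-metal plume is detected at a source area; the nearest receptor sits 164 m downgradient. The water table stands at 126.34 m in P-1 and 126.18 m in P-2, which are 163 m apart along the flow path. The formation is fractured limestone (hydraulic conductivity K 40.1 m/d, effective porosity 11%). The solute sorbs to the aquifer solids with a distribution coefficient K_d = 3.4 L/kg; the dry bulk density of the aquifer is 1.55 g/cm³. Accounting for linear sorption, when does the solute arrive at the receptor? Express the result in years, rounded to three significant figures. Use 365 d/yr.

61.4 years

Hydraulic gradient i = (126.34 − 126.18) / 163 = 0.16 / 163 = 9.816e-4
Darcy flux q = K·i = 40.1 × 9.816e-4 = 0.03936 m/d
v_s = q/n_e = 0.03936/0.11 = 0.3578 m/d
Retardation R = 1 + ρ_b·K_d/n = 1 + 1.55×3.4/0.11 = 48.91
Contaminant velocity v_c = v/R = 0.3578/48.91 = 0.007316 m/d
t = L/v_c = 164/0.007316 = 22420 d
   = 22420/365 = 61.4 yr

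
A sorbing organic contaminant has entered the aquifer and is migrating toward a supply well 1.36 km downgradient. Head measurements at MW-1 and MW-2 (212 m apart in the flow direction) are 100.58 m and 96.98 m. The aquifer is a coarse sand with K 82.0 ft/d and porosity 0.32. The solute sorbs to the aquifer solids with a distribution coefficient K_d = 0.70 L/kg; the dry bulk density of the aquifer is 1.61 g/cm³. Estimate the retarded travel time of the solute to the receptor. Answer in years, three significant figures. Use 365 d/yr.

Hydraulic gradient i = (100.58 − 96.98) / 212 = 3.60 / 212 = 0.01698
K = 82.0 ft/d × 0.3048 = 24.99 m/d
q = Ki = 24.99 × 0.01698 = 0.4244 m/d
Seepage velocity v = q / n = 0.4244 / 0.32 = 1.326 m/d
Retardation R = 1 + ρ_b·K_d/n = 1 + 1.61×0.70/0.32 = 4.522
Contaminant velocity v_c = v/R = 1.326/4.522 = 0.2933 m/d
L = 1.36 km = 1360 m
t = L/v_c = 1360/0.2933 = 4637 d
   = 4637/365 = 12.7 yr

12.7 years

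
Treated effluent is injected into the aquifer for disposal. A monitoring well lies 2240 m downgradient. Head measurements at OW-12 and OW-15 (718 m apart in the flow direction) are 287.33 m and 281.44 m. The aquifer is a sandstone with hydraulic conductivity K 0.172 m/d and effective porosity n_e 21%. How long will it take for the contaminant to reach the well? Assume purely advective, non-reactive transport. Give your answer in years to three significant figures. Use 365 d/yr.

Hydraulic gradient i = (287.33 − 281.44) / 718 = 5.89 / 718 = 0.008203
Specific discharge q = 0.172 × 0.008203 = 0.001411 m/d
Average linear velocity = 0.001411 / 0.21 = 0.006719 m/d
t = L / v = 2240 / 0.006719 = 333400 d
   = 333400 / 365 = 913 yr

913 years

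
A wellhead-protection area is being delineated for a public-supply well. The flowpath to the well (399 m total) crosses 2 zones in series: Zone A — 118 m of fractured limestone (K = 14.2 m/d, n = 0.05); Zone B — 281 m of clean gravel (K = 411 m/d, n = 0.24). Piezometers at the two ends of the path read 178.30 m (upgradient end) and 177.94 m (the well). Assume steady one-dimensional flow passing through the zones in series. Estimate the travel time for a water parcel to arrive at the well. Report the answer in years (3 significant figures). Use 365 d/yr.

Total head drop ΔH = 178.30 − 177.94 = 0.36 m
Continuity: the same q passes through each zone, so ΔH = q·Σ(L_j/K_j) — the zones act as resistances in series.
Σ(L/K) = 118/14.2 + 281/411 = 8.310 + 0.6837 = 8.994 d
q = ΔH / Σ(L/K) = 0.36 / 8.994 = 0.04003 m/d (same in every zone)
Zone A: v = q/n = 0.04003/0.05 = 0.8006 m/d → t_A = 118/0.8006 = 147.4 d
Zone B: v = q/n = 0.04003/0.24 = 0.1668 m/d → t_B = 281/0.1668 = 1685 d
Total t = 147.4 + 1685 = 1832 d
   = 1832 / 365 = 5.02 yr

5.02 years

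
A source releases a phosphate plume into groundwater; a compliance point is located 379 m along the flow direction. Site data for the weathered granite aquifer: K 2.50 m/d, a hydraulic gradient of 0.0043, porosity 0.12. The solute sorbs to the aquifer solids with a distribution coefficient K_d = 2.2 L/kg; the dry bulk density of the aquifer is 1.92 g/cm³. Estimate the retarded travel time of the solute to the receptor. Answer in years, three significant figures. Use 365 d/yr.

420 years

Darcy flux q = K·i = 2.50 × 0.0043 = 0.01075 m/d
Seepage velocity v = q / n = 0.01075 / 0.12 = 0.08958 m/d
Retardation R = 1 + ρ_b·K_d/n = 1 + 1.92×2.2/0.12 = 36.20
Contaminant velocity v_c = v/R = 0.08958/36.20 = 0.002475 m/d
t = L/v_c = 379/0.002475 = 153200 d
   = 153200/365 = 420 yr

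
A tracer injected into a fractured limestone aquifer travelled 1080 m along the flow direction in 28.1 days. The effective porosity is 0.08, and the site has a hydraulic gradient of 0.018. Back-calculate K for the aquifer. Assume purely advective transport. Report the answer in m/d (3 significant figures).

171 m/d

v = L / t = 1080 / 28.1 = 38.43 m/d
K = v · n / i = 38.43 × 0.08 / 0.018 = 171 m/d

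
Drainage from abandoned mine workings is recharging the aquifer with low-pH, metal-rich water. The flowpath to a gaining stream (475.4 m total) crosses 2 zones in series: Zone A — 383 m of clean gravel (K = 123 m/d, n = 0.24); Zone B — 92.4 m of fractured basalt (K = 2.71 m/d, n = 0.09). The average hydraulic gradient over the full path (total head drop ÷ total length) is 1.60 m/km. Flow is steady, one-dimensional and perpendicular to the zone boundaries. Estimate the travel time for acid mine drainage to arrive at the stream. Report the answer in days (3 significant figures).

4900 days

Steady 1-D flow in series ⇒ the Darcy flux q is identical in every zone and the zone head losses add (resistances L/K in series).
Σ(L/K) = 383/123 + 92.4/2.71 = 3.114 + 34.10 = 37.21 d
K_eq = L_total / Σ(L/K) = 475.4 / 37.21 = 12.78 m/d
q = K_eq · i = 12.78 × 0.0016 = 0.02044 m/d (same in every zone)
Zone A: v = q/n = 0.02044/0.24 = 0.08517 m/d → t_A = 383/0.08517 = 4497 d
Zone B: v = q/n = 0.02044/0.09 = 0.2271 m/d → t_B = 92.4/0.2271 = 406.8 d
Total t = 4497 + 406.8 = 4903 d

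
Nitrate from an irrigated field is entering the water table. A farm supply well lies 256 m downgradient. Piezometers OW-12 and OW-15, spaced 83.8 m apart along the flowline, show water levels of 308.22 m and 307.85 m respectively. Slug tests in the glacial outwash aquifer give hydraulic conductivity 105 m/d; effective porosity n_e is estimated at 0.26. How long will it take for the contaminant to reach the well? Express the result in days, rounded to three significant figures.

144 days

Hydraulic gradient i = (308.22 − 307.85) / 83.8 = 0.37 / 83.8 = 0.004415
Darcy flux q = K·i = 105 × 0.004415 = 0.4636 m/d
v_s = q/n_e = 0.4636/0.26 = 1.783 m/d
t = L / v = 256 / 1.783 = 143.6 d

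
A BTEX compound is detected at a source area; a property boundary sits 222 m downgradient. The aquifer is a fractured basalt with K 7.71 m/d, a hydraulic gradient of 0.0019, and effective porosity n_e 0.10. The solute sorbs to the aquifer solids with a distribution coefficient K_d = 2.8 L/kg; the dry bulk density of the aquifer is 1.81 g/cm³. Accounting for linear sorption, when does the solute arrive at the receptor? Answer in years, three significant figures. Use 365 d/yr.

Darcy flux q = K·i = 7.71 × 0.0019 = 0.01465 m/d
Average linear velocity = 0.01465 / 0.10 = 0.1465 m/d
Retardation R = 1 + ρ_b·K_d/n = 1 + 1.81×2.8/0.10 = 51.68
Contaminant velocity v_c = v/R = 0.1465/51.68 = 0.002835 m/d
t = L/v_c = 222/0.002835 = 78320 d
   = 78320/365 = 215 yr

215 years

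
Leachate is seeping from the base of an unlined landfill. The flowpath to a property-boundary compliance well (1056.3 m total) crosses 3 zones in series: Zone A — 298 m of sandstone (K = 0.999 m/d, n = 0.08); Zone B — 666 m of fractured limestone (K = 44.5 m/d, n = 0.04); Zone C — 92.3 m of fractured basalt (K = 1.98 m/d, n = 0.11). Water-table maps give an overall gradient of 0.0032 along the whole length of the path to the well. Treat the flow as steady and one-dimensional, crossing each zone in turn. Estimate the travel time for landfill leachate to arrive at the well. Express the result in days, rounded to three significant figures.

Steady 1-D flow in series ⇒ the Darcy flux q is identical in every zone and the zone head losses add (resistances L/K in series).
Σ(L/K) = 298/0.999 + 666/44.5 + 92.3/1.98 = 298.3 + 14.97 + 46.62 = 359.9 d
K_eq = L_total / Σ(L/K) = 1056.3 / 359.9 = 2.935 m/d
q = K_eq · i = 2.935 × 0.0032 = 0.009392 m/d (same in every zone)
Zone A: v = q/n = 0.009392/0.08 = 0.1174 m/d → t_A = 298/0.1174 = 2538 d
Zone B: v = q/n = 0.009392/0.04 = 0.2348 m/d → t_B = 666/0.2348 = 2836 d
Zone C: v = q/n = 0.009392/0.11 = 0.08539 m/d → t_C = 92.3/0.08539 = 1081 d
Total t = 2538 + 2836 + 1081 = 6456 d

6460 days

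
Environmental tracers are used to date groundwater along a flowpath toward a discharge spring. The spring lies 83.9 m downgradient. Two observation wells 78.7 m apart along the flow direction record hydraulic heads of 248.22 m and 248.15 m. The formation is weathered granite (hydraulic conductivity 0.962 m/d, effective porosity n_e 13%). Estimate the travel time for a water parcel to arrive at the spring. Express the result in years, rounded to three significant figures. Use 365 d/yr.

Hydraulic gradient i = (248.22 − 248.15) / 78.7 = 0.07 / 78.7 = 8.895e-4
Specific discharge q = 0.962 × 8.895e-4 = 8.557e-4 m/d
Seepage velocity v = q / n = 8.557e-4 / 0.13 = 0.006582 m/d
t = L / v = 83.9 / 0.006582 = 12750 d
   = 12750 / 365 = 34.9 yr

34.9 years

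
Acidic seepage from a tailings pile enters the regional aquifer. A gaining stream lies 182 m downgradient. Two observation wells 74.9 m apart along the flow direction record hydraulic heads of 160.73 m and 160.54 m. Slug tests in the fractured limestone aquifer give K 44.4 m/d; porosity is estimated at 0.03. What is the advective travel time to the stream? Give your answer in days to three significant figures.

48.5 days

Hydraulic gradient i = (160.73 − 160.54) / 74.9 = 0.19 / 74.9 = 0.002537
Specific discharge q = 44.4 × 0.002537 = 0.1126 m/d
v_s = q/n_e = 0.1126/0.03 = 3.754 m/d
t = L / v = 182 / 3.754 = 48.48 d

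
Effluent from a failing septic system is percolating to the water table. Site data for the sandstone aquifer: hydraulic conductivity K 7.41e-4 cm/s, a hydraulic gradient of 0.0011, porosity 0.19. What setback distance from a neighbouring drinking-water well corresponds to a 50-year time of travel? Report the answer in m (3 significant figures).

67.6 m

K = 7.41e-4 cm/s × 864 = 0.6402 m/d
Specific discharge q = 0.6402 × 0.0011 = 7.042e-4 m/d
Seepage velocity v = q / n = 7.042e-4 / 0.19 = 0.003707 m/d
T = 50 yr × 365 = 18250 d
L = v × T = 0.003707 × 18250 = 67.64 m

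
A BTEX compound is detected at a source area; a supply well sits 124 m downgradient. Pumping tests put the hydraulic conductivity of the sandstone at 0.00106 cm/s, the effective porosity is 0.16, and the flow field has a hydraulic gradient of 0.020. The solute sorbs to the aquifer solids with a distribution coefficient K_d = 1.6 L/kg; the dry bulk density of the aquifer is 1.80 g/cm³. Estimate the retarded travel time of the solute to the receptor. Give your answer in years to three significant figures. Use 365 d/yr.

56.4 years

K = 0.00106 cm/s × 864 = 0.9158 m/d
q = Ki = 0.9158 × 0.020 = 0.01832 m/d
v = Ki/n = 0.9158·0.020/0.16 = 0.1145 m/d
Retardation R = 1 + ρ_b·K_d/n = 1 + 1.80×1.6/0.16 = 19.00
Contaminant velocity v_c = v/R = 0.1145/19.00 = 0.006025 m/d
t = L/v_c = 124/0.006025 = 20580 d
   = 20580/365 = 56.4 yr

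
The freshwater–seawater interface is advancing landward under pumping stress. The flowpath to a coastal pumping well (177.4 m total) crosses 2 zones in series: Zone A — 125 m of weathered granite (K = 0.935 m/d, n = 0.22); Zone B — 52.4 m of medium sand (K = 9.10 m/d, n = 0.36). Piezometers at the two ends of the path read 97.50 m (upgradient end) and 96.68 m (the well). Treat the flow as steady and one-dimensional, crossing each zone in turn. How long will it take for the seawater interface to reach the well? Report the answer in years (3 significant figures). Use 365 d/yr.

Total head drop ΔH = 97.50 − 96.68 = 0.82 m
Continuity: the same q passes through each zone, so ΔH = q·Σ(L_j/K_j) — the zones act as resistances in series.
Σ(L/K) = 125/0.935 + 52.4/9.10 = 133.7 + 5.758 = 139.4 d
q = ΔH / Σ(L/K) = 0.82 / 139.4 = 0.005880 m/d (same in every zone)
Zone A: v = q/n = 0.005880/0.22 = 0.02673 m/d → t_A = 125/0.02673 = 4677 d
Zone B: v = q/n = 0.005880/0.36 = 0.01633 m/d → t_B = 52.4/0.01633 = 3208 d
Total t = 4677 + 3208 = 7885 d
   = 7885 / 365 = 21.6 yr

21.6 years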